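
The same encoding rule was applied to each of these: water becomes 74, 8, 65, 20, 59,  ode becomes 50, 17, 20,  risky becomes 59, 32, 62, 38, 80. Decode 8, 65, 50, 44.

w(#23)→74 and a(#1)→8: differences scale by 3, so n = 3·pos + 5. With a=1..z=26, the number is 3·pos + 5.
Reversing it on 8, 65, 50, 44: 8→(8−5)÷3=1=a, 65→(65−5)÷3=20=t, 50→(50−5)÷3=15=o, 44→(44−5)÷3=13=m.

atom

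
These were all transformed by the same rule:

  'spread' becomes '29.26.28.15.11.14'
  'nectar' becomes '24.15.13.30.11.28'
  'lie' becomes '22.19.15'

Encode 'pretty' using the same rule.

26.28.15.30.30.35

s is letter #19 and maps to 29: an offset of 10. Each letter is replaced by its alphabet position (a=1..z=26) + 10.
For pretty: p=16→26, r=18→28, e=5→15, t=20→30, t=20→30, y=25→35.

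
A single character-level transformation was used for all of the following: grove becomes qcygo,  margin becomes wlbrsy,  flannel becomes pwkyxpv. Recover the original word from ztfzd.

pivot

A repeating key of period 2 is used — shifts +10, +11 over and over.
Decoding ztfzd: z−10=p, t−11=i, f−10=v, z−11=o, d−10=t.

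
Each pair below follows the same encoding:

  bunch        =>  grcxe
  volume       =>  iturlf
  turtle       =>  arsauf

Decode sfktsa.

b(1)→g(6) and u(20)→r(17) fit y≡17x+15 (mod 26); the inverse of 17 mod 26 is 23. This is an affine cipher: with a=0,…,z=25, each position x becomes (17x+15) mod 26.
Reversing it on sfktsa: s(18)→23·(18−15)≡17=r; f(5)→23·(5−15)≡4=e; k(10)→23·(10−15)≡15=p; t(19)→23·(19−15)≡14=o; s(18)→23·(18−15)≡17=r; a(0)→23·(0−15)≡19=t (all mod 26).

report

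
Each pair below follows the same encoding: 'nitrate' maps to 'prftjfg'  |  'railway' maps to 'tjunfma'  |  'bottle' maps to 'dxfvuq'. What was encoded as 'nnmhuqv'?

Shifts by position in nitrate: pos 0: n→p (+2), pos 1: i→r (+9), pos 2: t→f (+12), pos 3: r→t (+2), pos 4: a→j (+9), pos 5: t→f (+12) — repeating every 3. It's a Vigenère-style cipher with numeric key [2,9,12]: position i shifts by key[i mod 3].
Undoing it on nnmhuqv: n−2=l, n−9=e, m−12=a, h−2=f, u−9=l, q−12=e, v−2=t.

leaflet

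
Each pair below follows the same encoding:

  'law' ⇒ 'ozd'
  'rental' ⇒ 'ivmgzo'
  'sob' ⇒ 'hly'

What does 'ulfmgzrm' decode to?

fountain

Each pair mirrors across the alphabet (l↔o, a↔z, w↔d): positions sum to 25. Letters are reflected about the middle of the alphabet (position → 25−position): Atbash.
Reversing it on ulfmgzrm: u↔f, l↔o, f↔u, m↔n, g↔t, z↔a, r↔i, m↔n.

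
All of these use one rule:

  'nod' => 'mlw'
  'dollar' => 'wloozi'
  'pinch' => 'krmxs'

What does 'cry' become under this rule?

xib

Each pair mirrors across the alphabet (n↔m, o↔l, d↔w): positions sum to 25. Each letter is replaced by its mirror in the alphabet: a↔z, b↔y, c↔x, and so on (the Atbash cipher).
On cry: c↔x, r↔i, y↔b.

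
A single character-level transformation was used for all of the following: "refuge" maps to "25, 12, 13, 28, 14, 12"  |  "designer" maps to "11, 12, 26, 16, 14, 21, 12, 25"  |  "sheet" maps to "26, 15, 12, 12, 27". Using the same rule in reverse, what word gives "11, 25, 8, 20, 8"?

r is letter #18 and maps to 25: an offset of 7. The number is (letter's place in the alphabet, a=1) + 7.
Reversing it on 11, 25, 8, 20, 8: 11→(11−7)÷1=4=d, 25→(25−7)÷1=18=r, 8→(8−7)÷1=1=a, 20→(20−7)÷1=13=m, 8→(8−7)÷1=1=a.

drama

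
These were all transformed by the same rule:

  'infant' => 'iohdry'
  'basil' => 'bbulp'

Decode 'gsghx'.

In infant: i→i is +0, n→o is +1, f→h is +2, a→d is +3 — the shift increases by 1 each position. Letter i (0-indexed) is shifted by i+0, so successive shifts are 0, 1, 2, ….
Reversing it on gsghx: g−0=g, s−1=r, g−2=e, h−3=e, x−4=t.

greet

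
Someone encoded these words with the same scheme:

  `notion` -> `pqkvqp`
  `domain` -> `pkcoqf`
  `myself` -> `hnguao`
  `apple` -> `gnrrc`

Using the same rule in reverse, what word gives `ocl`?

The word is reversed, then every letter is shifted forward by 2.
Decoding ocl: shift back: o−2=m, c−2=a, l−2=j → maj; then reverse → jam.

jam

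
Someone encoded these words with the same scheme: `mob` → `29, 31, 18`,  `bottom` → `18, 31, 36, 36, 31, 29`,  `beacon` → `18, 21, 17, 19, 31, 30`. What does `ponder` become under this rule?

32, 31, 30, 20, 21, 34

m is letter #13 and maps to 29: an offset of 16. The number is (letter's place in the alphabet, a=1) + 16.
For ponder: p=16→32, o=15→31, n=14→30, d=4→20, e=5→21, r=18→34.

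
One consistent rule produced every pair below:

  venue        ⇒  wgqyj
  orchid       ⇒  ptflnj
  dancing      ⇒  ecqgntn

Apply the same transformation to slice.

In venue: v→w is +1, e→g is +2, n→q is +3, u→y is +4 — the shift increases by 1 each position. The shift increases by 1 at each position, starting from +1: 1, 2, 3, ….
On slice: s+1=t, l+2=n, i+3=l, c+4=g, e+5=j.

tnlgj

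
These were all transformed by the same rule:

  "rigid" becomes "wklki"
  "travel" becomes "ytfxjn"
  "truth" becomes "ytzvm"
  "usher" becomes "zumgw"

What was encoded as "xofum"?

Shifts by position in rigid: pos 0: r→w (+5), pos 1: i→k (+2), pos 2: g→l (+5), pos 3: i→k (+2) — repeating every 2. A repeating key of period 2 is used — shifts +5, +2 over and over.
Reversing it on xofum: x−5=s, o−2=m, f−5=a, u−2=s, m−5=h.

smash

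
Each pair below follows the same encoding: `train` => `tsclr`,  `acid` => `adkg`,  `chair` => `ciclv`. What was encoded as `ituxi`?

issue

In train: t→t is +0, r→s is +1, a→c is +2, i→l is +3 — the shift increases by 1 each position. The shift increases by 1 at each position, starting from +0: 0, 1, 2, ….
Decoding ituxi: i−0=i, t−1=s, u−2=s, x−3=u, i−4=e.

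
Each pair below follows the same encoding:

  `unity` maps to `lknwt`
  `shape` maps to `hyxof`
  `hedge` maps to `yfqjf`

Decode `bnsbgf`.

circle

u(20)→l(11) and n(13)→k(10) fit y≡15x+23 (mod 26); the inverse of 15 mod 26 is 7. Treating letters as 0–25, the rule is x ↦ 15x + 23 (mod 26).
Decoding bnsbgf: b(1)→7·(1−23)≡2=c; n(13)→7·(13−23)≡8=i; s(18)→7·(18−23)≡17=r; b(1)→7·(1−23)≡2=c; g(6)→7·(6−23)≡11=l; f(5)→7·(5−23)≡4=e (all mod 26).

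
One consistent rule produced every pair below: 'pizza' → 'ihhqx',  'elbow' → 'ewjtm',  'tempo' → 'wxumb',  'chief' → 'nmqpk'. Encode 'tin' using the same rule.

The word is reversed, then every letter is shifted forward by 8.
For tin: reverse → nit; then shift: n+8=v, i+8=q, t+8=b.

vqb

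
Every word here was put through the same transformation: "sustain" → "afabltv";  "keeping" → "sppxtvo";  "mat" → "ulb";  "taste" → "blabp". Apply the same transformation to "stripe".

Two shifts are in play — +11 for a/e/i/o/u, +8 for every other letter.
Applying it to stripe: s(cons)+8=a, t(cons)+8=b, r(cons)+8=z, i(vowel)+11=t, p(cons)+8=x, e(vowel)+11=p.

abztxp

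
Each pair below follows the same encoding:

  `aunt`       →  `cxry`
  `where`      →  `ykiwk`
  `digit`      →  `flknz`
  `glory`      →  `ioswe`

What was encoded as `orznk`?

movie

In aunt: a→c is +2, u→x is +3, n→r is +4, t→y is +5 — the shift increases by 1 each position. The shift increases by 1 at each position, starting from +2: 2, 3, 4, ….
Reversing it on orznk: o−2=m, r−3=o, z−4=v, n−5=i, k−6=e.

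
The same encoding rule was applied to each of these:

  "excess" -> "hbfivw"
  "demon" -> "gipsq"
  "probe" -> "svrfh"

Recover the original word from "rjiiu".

offer

Shifts by position in excess: pos 0: e→h (+3), pos 1: x→b (+4), pos 2: c→f (+3), pos 3: e→i (+4) — repeating every 2. The shifts repeat in a cycle of length 2: positions 0,1,… shift by +3, +4, then the pattern repeats.
Undoing it on rjiiu: r−3=o, j−4=f, i−3=f, i−4=e, u−3=r.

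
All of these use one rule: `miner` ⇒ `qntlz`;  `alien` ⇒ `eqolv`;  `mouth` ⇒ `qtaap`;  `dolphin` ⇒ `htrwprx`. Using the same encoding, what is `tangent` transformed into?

In miner: m→q is +4, i→n is +5, n→t is +6, e→l is +7 — the shift increases by 1 each position. Letter i (0-indexed) is shifted by i+4, so successive shifts are 4, 5, 6, ….
Applying it to tangent: t+4=x, a+5=f, n+6=t, g+7=n, e+8=m, n+9=w, t+10=d.

xftnmwd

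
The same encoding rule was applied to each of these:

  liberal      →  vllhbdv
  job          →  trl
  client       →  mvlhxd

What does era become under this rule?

hbd

The shift depends on letter class: consonant l→v is +10, but vowel i→l is +3. Two shifts are in play — +3 for a/e/i/o/u, +10 for every other letter.
For era: e(vowel)+3=h, r(cons)+10=b, a(vowel)+3=d.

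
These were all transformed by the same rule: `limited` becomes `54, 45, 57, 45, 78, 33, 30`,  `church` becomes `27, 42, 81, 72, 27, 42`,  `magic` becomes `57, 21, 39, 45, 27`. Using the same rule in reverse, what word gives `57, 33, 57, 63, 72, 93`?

l(#12)→54 and i(#9)→45: differences scale by 3, so n = 3·pos + 18. With a=1..z=26, the number is 3·pos + 18.
Decoding 57, 33, 57, 63, 72, 93: 57→(57−18)÷3=13=m, 33→(33−18)÷3=5=e, 57→(57−18)÷3=13=m, 63→(63−18)÷3=15=o, 72→(72−18)÷3=18=r, 93→(93−18)÷3=25=y.

memory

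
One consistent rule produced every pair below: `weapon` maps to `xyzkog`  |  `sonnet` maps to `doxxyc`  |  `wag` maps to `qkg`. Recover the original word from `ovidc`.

style

The output letters match the input read backwards, each shifted +10: weapon reversed is nopaew. Read the word backwards and shift each letter +10.
Decoding ovidc: shift back: o−10=e, v−10=l, i−10=y, d−10=t, c−10=s → elyts; then reverse → style.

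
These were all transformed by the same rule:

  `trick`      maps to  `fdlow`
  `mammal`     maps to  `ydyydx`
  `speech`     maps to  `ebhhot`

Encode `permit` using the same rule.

bhdylf

The shift depends on letter class: consonant t→f is +12, but vowel i→l is +3. Vowels shift forward by 3 and consonants shift forward by 12.
Applying it to permit: p(cons)+12=b, e(vowel)+3=h, r(cons)+12=d, m(cons)+12=y, i(vowel)+3=l, t(cons)+12=f.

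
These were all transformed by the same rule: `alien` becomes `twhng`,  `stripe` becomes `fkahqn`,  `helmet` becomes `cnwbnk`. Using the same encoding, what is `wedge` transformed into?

Each letter's alphabet position (a=0..z=25) is mapped through 5·x+19 mod 26 — an affine cipher.
On wedge: w(22)→5·22+19≡25=z; e(4)→5·4+19≡13=n; d(3)→5·3+19≡8=i; g(6)→5·6+19≡23=x; e(4)→5·4+19≡13=n (all mod 26).

znixn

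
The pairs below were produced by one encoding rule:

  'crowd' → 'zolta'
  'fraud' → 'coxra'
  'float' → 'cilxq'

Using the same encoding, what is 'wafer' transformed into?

txcbo

Compare letters: c→z is +23, r→o is +23, o→l is +23 — a constant shift. It's a constant shift of +23 (ROT23).
For wafer: w+23=t, a+23=x, f+23=c, e+23=b, r+23=o.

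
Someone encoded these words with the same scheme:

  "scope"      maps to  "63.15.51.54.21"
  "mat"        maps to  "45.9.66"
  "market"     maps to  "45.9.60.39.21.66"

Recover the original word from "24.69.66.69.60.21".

Each letter becomes 3×(its alphabet position, a=1..z=26) + 6.
Decoding 24.69.66.69.60.21: 24→(24−6)÷3=6=f, 69→(69−6)÷3=21=u, 66→(66−6)÷3=20=t, 69→(69−6)÷3=21=u, 60→(60−6)÷3=18=r, 21→(21−6)÷3=5=e.

future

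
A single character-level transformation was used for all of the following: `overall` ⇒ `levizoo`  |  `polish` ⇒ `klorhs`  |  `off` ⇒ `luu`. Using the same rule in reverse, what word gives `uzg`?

fat

Letters are reflected about the middle of the alphabet (position → 25−position): Atbash.
Reversing it on uzg: u↔f, z↔a, g↔t.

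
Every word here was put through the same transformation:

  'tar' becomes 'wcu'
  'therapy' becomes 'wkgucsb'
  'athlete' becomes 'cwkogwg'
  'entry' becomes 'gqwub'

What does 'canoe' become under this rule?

Two shifts are in play — +2 for a/e/i/o/u, +3 for every other letter.
On canoe: c(cons)+3=f, a(vowel)+2=c, n(cons)+3=q, o(vowel)+2=q, e(vowel)+2=g.

fcqqg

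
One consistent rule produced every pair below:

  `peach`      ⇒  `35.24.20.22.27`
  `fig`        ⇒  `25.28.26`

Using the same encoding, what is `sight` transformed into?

38.28.26.27.39

p is letter #16 and maps to 35: an offset of 19. The number is (letter's place in the alphabet, a=1) + 19.
Applying it to sight: s=19→38, i=9→28, g=7→26, h=8→27, t=20→39.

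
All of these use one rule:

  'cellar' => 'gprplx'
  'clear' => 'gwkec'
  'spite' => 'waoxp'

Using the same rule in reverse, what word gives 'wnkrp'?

scene

Shifts by position in cellar: pos 0: c→g (+4), pos 1: e→p (+11), pos 2: l→r (+6), pos 3: l→p (+4), pos 4: a→l (+11), pos 5: r→x (+6) — repeating every 3. The shifts repeat in a cycle of length 3: positions 0,1,… shift by +4, +11, +6, then the pattern repeats.
Undoing it on wnkrp: w−4=s, n−11=c, k−6=e, r−4=n, p−11=e.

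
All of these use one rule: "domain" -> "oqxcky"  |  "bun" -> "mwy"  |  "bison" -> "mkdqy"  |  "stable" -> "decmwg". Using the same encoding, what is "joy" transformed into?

uqj

The shift depends on letter class: consonant d→o is +11, but vowel o→q is +2. Vowels shift forward by 2 and consonants shift forward by 11.
On joy: j(cons)+11=u, o(vowel)+2=q, y(cons)+11=j.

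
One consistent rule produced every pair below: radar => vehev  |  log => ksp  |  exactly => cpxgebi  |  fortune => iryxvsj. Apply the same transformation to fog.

ksj

The output letters match the input read backwards, each shifted +4: radar reversed is radar. The word is reversed, then every letter is shifted forward by 4.
On fog: reverse → gof; then shift: g+4=k, o+4=s, f+4=j.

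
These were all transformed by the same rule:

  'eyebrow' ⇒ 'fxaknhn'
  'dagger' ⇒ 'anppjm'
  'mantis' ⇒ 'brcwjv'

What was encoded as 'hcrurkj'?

Two steps: reverse the string, then apply a Caesar shift of +9.
Undoing it on hcrurkj: shift back: h−9=y, c−9=t, r−9=i, u−9=l, r−9=i, k−9=b, j−9=a → ytiliba; then reverse → ability.

ability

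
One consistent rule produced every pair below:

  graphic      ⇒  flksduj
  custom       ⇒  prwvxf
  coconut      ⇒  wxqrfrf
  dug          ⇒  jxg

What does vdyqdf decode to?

The output letters match the input read backwards, each shifted +3: graphic reversed is cihparg. Read the word backwards and shift each letter +3.
Undoing it on vdyqdf: shift back: v−3=s, d−3=a, y−3=v, q−3=n, d−3=a, f−3=c → savnac; then reverse → canvas.

canvas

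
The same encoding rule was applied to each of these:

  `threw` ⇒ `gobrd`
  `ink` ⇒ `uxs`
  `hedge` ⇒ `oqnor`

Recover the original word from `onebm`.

crude

The output letters match the input read backwards, each shifted +10: threw reversed is werht. The word is reversed, then every letter is shifted forward by 10.
Decoding onebm: shift back: o−10=e, n−10=d, e−10=u, b−10=r, m−10=c → edurc; then reverse → crude.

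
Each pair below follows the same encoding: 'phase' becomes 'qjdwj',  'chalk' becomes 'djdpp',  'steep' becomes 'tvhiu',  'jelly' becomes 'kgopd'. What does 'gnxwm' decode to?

In phase: p→q is +1, h→j is +2, a→d is +3, s→w is +4 — the shift increases by 1 each position. Each letter shifts forward by (position + 1), i.e. 1, 2, 3, … — the shift grows by one for each successive letter.
Undoing it on gnxwm: g−1=f, n−2=l, x−3=u, w−4=s, m−5=h.

flush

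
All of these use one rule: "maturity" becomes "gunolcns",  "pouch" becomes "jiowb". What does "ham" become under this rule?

bug

Compare letters: m→g is +20, a→u is +20, t→n is +20 — a constant shift. This is a Caesar cipher with shift 20.
Applying it to ham: h+20=b, a+20=u, m+20=g.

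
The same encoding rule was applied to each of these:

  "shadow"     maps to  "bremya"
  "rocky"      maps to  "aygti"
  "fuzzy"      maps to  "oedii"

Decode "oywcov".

foster

Shifts by position in shadow: pos 0: s→b (+9), pos 1: h→r (+10), pos 2: a→e (+4), pos 3: d→m (+9), pos 4: o→y (+10), pos 5: w→a (+4) — repeating every 3. A repeating key of period 3 is used — shifts +9, +10, +4 over and over.
Undoing it on oywcov: o−9=f, y−10=o, w−4=s, c−9=t, o−10=e, v−4=r.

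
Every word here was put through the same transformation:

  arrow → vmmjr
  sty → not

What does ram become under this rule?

It's a constant shift of +21 (ROT21).
On ram: r+21=m, a+21=v, m+21=h.

mvh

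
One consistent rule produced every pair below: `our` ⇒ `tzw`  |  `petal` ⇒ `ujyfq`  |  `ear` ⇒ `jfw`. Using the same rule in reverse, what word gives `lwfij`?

Compare letters: o→t is +5, u→z is +5, r→w is +5 — a constant shift. It's a constant shift of +5 (ROT5).
Reversing it on lwfij: l−5=g, w−5=r, f−5=a, i−5=d, j−5=e.

grade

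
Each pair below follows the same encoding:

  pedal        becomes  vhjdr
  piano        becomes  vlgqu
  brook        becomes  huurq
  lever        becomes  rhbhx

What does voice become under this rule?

brofk

It's a Vigenère-style cipher with numeric key [6,3]: position i shifts by key[i mod 2].
On voice: v+6=b, o+3=r, i+6=o, c+3=f, e+6=k.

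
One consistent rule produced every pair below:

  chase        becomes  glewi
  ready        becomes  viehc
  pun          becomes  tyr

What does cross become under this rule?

Compare letters: c→g is +4, h→l is +4, a→e is +4 — a constant shift. Each letter is shifted forward by 4 in the alphabet (a Caesar shift of +4).
Applying it to cross: c+4=g, r+4=v, o+4=s, s+4=w, s+4=w.

gvsww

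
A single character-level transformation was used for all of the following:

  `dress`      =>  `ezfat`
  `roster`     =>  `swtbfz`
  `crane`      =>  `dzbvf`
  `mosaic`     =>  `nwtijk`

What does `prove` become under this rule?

qzpdf

Shifts by position in dress: pos 0: d→e (+1), pos 1: r→z (+8), pos 2: e→f (+1), pos 3: s→a (+8) — repeating every 2. The shifts repeat in a cycle of length 2: positions 0,1,… shift by +1, +8, then the pattern repeats.
For prove: p+1=q, r+8=z, o+1=p, v+8=d, e+1=f.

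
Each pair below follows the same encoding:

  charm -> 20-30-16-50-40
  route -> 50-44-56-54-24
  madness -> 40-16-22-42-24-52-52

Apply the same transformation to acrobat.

c(#3)→20 and h(#8)→30: differences scale by 2, so n = 2·pos + 14. Each letter becomes 2×(its alphabet position, a=1..z=26) + 14.
On acrobat: a=1→16, c=3→20, r=18→50, o=15→44, b=2→18, a=1→16, t=20→54.

16-20-50-44-18-16-54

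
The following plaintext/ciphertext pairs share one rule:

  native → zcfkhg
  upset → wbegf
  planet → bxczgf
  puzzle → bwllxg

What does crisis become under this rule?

The shift depends on letter class: consonant n→z is +12, but vowel a→c is +2. Vowels shift forward by 2 and consonants shift forward by 12.
For crisis: c(cons)+12=o, r(cons)+12=d, i(vowel)+2=k, s(cons)+12=e, i(vowel)+2=k, s(cons)+12=e.

odkeke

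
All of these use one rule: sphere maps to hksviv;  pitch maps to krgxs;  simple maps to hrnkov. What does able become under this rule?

Each pair mirrors across the alphabet (s↔h, p↔k, h↔s): positions sum to 25. This is the alphabet-reversal cipher (Atbash): a becomes z, b becomes y, etc.
Applying it to able: a↔z, b↔y, l↔o, e↔v.

zyov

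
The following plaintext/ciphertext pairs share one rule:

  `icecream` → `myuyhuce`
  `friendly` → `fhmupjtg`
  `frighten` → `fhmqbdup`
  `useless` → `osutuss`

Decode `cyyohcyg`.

accuracy

This is an affine cipher: with a=0,…,z=25, each position x becomes (11x+2) mod 26.
Undoing it on cyyohcyg: c(2)→19·(2−2)≡0=a; y(24)→19·(24−2)≡2=c; y(24)→19·(24−2)≡2=c; o(14)→19·(14−2)≡20=u; h(7)→19·(7−2)≡17=r; c(2)→19·(2−2)≡0=a; y(24)→19·(24−2)≡2=c; g(6)→19·(6−2)≡24=y (all mod 26).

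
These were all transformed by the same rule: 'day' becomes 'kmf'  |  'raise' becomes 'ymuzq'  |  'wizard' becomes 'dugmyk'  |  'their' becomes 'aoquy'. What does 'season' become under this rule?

zqmzau

The shift depends on letter class: consonant d→k is +7, but vowel a→m is +12. The rule splits by letter class: vowels +12, consonants +7.
On season: s(cons)+7=z, e(vowel)+12=q, a(vowel)+12=m, s(cons)+7=z, o(vowel)+12=a, n(cons)+7=u.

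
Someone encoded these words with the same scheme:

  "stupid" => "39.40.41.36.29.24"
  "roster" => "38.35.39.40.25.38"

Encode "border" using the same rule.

22.35.38.24.25.38

s is letter #19 and maps to 39: an offset of 20. Letters become their 1-based position plus 20 (so a→21, b→22, …).
On border: b=2→22, o=15→35, r=18→38, d=4→24, e=5→25, r=18→38.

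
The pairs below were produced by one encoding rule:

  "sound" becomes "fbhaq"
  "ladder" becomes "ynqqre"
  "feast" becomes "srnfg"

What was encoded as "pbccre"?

Compare letters: s→f is +13, o→b is +13, u→h is +13 — a constant shift. This is a Caesar cipher with shift 13.
Undoing it on pbccre: p−13=c, b−13=o, c−13=p, c−13=p, r−13=e, e−13=r.

copper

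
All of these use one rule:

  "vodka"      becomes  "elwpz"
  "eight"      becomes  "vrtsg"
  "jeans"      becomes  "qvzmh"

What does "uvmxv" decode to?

Each pair mirrors across the alphabet (v↔e, o↔l, d↔w): positions sum to 25. Each letter is replaced by its mirror in the alphabet: a↔z, b↔y, c↔x, and so on (the Atbash cipher).
Undoing it on uvmxv: u↔f, v↔e, m↔n, x↔c, v↔e.

fence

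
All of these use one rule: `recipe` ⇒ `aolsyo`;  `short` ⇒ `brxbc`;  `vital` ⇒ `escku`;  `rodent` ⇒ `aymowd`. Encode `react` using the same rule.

aojmc

A repeating key of period 2 is used — shifts +9, +10 over and over.
For react: r+9=a, e+10=o, a+9=j, c+10=m, t+9=c.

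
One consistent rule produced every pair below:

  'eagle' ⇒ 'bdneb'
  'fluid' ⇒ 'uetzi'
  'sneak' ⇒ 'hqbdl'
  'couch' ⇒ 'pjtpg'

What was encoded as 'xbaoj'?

metro

e(4)→b(1) and a(0)→d(3) fit y≡19x+3 (mod 26); the inverse of 19 mod 26 is 11. Each letter's alphabet position (a=0..z=25) is mapped through 19·x+3 mod 26 — an affine cipher.
Undoing it on xbaoj: x(23)→11·(23−3)≡12=m; b(1)→11·(1−3)≡4=e; a(0)→11·(0−3)≡19=t; o(14)→11·(14−3)≡17=r; j(9)→11·(9−3)≡14=o (all mod 26).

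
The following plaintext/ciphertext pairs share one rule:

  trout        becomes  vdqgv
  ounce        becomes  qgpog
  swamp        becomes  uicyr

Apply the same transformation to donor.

A repeating key of period 2 is used — shifts +2, +12 over and over.
On donor: d+2=f, o+12=a, n+2=p, o+12=a, r+2=t.

fapat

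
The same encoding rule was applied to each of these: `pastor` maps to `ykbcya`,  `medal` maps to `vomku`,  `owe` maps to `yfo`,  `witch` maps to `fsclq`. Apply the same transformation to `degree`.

The shift depends on letter class: consonant p→y is +9, but vowel a→k is +10. The rule splits by letter class: vowels +10, consonants +9.
For degree: d(cons)+9=m, e(vowel)+10=o, g(cons)+9=p, r(cons)+9=a, e(vowel)+10=o, e(vowel)+10=o.

mopaoo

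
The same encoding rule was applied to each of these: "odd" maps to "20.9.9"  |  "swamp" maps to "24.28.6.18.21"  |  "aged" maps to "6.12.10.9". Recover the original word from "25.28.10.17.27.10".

o is letter #15 and maps to 20: an offset of 5. The number is (letter's place in the alphabet, a=1) + 5.
Reversing it on 25.28.10.17.27.10: 25→(25−5)÷1=20=t, 28→(28−5)÷1=23=w, 10→(10−5)÷1=5=e, 17→(17−5)÷1=12=l, 27→(27−5)÷1=22=v, 10→(10−5)÷1=5=e.

twelve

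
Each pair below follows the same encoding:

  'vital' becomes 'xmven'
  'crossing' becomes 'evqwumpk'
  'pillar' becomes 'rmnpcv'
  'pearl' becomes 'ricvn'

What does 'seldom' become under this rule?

uinhqq

Shifts by position in vital: pos 0: v→x (+2), pos 1: i→m (+4), pos 2: t→v (+2), pos 3: a→e (+4) — repeating every 2. The shifts repeat in a cycle of length 2: positions 0,1,… shift by +2, +4, then the pattern repeats.
Applying it to seldom: s+2=u, e+4=i, l+2=n, d+4=h, o+2=q, m+4=q.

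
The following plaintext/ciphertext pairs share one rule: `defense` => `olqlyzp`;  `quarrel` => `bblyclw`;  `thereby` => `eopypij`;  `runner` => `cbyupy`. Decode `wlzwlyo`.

leopard

The shifts repeat in a cycle of length 2: positions 0,1,… shift by +11, +7, then the pattern repeats.
Reversing it on wlzwlyo: w−11=l, l−7=e, z−11=o, w−7=p, l−11=a, y−7=r, o−11=d.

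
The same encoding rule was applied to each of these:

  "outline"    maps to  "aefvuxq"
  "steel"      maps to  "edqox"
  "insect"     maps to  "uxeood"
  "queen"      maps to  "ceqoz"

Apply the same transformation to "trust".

Shifts by position in outline: pos 0: o→a (+12), pos 1: u→e (+10), pos 2: t→f (+12), pos 3: l→v (+10) — repeating every 2. The shifts repeat in a cycle of length 2: positions 0,1,… shift by +12, +10, then the pattern repeats.
On trust: t+12=f, r+10=b, u+12=g, s+10=c, t+12=f.

fbgcf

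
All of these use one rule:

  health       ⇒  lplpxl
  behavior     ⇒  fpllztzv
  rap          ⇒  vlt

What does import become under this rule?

tqtzvx

Vowels shift forward by 11 and consonants shift forward by 4.
For import: i(vowel)+11=t, m(cons)+4=q, p(cons)+4=t, o(vowel)+11=z, r(cons)+4=v, t(cons)+4=x.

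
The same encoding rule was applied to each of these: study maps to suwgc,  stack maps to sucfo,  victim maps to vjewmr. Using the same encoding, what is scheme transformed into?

The shift increases by 1 at each position, starting from +0: 0, 1, 2, ….
On scheme: s+0=s, c+1=d, h+2=j, e+3=h, m+4=q, e+5=j.

sdjhqj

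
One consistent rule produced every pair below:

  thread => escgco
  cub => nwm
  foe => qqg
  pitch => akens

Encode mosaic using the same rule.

xqdckn

The rule splits by letter class: vowels +2, consonants +11.
For mosaic: m(cons)+11=x, o(vowel)+2=q, s(cons)+11=d, a(vowel)+2=c, i(vowel)+2=k, c(cons)+11=n.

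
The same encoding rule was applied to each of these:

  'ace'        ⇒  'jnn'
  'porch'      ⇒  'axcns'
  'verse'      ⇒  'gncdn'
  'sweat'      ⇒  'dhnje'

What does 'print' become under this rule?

The shift depends on letter class: consonant c→n is +11, but vowel a→j is +9. The rule splits by letter class: vowels +9, consonants +11.
For print: p(cons)+11=a, r(cons)+11=c, i(vowel)+9=r, n(cons)+11=y, t(cons)+11=e.

acrye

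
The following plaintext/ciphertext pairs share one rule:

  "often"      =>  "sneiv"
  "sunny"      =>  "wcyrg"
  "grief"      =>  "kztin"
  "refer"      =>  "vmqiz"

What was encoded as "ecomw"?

audio

Shifts by position in often: pos 0: o→s (+4), pos 1: f→n (+8), pos 2: t→e (+11), pos 3: e→i (+4), pos 4: n→v (+8) — repeating every 3. The shifts repeat in a cycle of length 3: positions 0,1,… shift by +4, +8, +11, then the pattern repeats.
Undoing it on ecomw: e−4=a, c−8=u, o−11=d, m−4=i, w−8=o.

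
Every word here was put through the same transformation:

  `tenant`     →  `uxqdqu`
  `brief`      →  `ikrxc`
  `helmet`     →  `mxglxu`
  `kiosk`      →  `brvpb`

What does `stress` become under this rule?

pukxpp

Treating letters as 0–25, the rule is x ↦ 5x + 3 (mod 26).
Applying it to stress: s(18)→5·18+3≡15=p; t(19)→5·19+3≡20=u; r(17)→5·17+3≡10=k; e(4)→5·4+3≡23=x; s(18)→5·18+3≡15=p; s(18)→5·18+3≡15=p (all mod 26).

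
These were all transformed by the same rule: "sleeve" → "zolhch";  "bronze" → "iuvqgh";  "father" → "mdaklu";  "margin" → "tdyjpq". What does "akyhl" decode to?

three

A repeating key of period 2 is used — shifts +7, +3 over and over.
Decoding akyhl: a−7=t, k−3=h, y−7=r, h−3=e, l−7=e.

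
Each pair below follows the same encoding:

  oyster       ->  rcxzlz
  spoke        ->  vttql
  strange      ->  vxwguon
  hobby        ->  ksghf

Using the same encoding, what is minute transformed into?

In oyster: o→r is +3, y→c is +4, s→x is +5, t→z is +6 — the shift increases by 1 each position. The shift increases by 1 at each position, starting from +3: 3, 4, 5, ….
Applying it to minute: m+3=p, i+4=m, n+5=s, u+6=a, t+7=a, e+8=m.

pmsaam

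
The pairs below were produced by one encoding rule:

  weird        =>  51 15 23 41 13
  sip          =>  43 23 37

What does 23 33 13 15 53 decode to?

index

w(#23)→51 and e(#5)→15: differences scale by 2, so n = 2·pos + 5. The formula is n = 2×(alphabet index, a=1) + 5.
Undoing it on 23 33 13 15 53: 23→(23−5)÷2=9=i, 33→(33−5)÷2=14=n, 13→(13−5)÷2=4=d, 15→(15−5)÷2=5=e, 53→(53−5)÷2=24=x.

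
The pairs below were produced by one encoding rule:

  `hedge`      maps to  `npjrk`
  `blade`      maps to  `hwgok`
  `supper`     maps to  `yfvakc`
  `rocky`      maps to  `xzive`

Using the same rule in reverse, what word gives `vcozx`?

prior

Shifts by position in hedge: pos 0: h→n (+6), pos 1: e→p (+11), pos 2: d→j (+6), pos 3: g→r (+11) — repeating every 2. It's a Vigenère-style cipher with numeric key [6,11]: position i shifts by key[i mod 2].
Undoing it on vcozx: v−6=p, c−11=r, o−6=i, z−11=o, x−6=r.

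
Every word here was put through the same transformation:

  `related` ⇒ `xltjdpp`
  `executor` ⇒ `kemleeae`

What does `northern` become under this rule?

In related: r→x is +6, e→l is +7, l→t is +8, a→j is +9 — the shift increases by 1 each position. Letter i (0-indexed) is shifted by i+6, so successive shifts are 6, 7, 8, ….
Applying it to northern: n+6=t, o+7=v, r+8=z, t+9=c, h+10=r, e+11=p, r+12=d, n+13=a.

tvzcrpda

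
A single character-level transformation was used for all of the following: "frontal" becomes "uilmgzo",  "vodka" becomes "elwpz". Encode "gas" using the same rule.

tzh

Each pair mirrors across the alphabet (f↔u, r↔i, o↔l): positions sum to 25. Each letter is replaced by its mirror in the alphabet: a↔z, b↔y, c↔x, and so on (the Atbash cipher).
Applying it to gas: g↔t, a↔z, s↔h.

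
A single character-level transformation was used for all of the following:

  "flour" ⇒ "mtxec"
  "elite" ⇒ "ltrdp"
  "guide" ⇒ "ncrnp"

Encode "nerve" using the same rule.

The shift increases by 1 at each position, starting from +7: 7, 8, 9, ….
On nerve: n+7=u, e+8=m, r+9=a, v+10=f, e+11=p.

umafp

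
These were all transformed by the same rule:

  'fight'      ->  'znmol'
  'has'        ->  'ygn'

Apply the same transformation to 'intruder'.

xkjaxzto

The output letters match the input read backwards, each shifted +6: fight reversed is thgif. The word is reversed, then every letter is shifted forward by 6.
On intruder: reverse → redurtni; then shift: r+6=x, e+6=k, d+6=j, u+6=a, r+6=x, t+6=z, n+6=t, i+6=o.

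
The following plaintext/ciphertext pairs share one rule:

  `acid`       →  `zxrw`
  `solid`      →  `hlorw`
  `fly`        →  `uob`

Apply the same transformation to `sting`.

Each pair mirrors across the alphabet (a↔z, c↔x, i↔r): positions sum to 25. This is the alphabet-reversal cipher (Atbash): a becomes z, b becomes y, etc.
Applying it to sting: s↔h, t↔g, i↔r, n↔m, g↔t.

hgrmt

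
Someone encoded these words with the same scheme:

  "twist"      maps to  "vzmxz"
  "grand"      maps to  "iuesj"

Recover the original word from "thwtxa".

The shift increases by 1 at each position, starting from +2: 2, 3, 4, ….
Reversing it on thwtxa: t−2=r, h−3=e, w−4=s, t−5=o, x−6=r, a−7=t.

resort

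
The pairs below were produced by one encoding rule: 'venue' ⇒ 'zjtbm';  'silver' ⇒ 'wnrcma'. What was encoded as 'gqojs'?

click

In venue: v→z is +4, e→j is +5, n→t is +6, u→b is +7 — the shift increases by 1 each position. Letter i (0-indexed) is shifted by i+4, so successive shifts are 4, 5, 6, ….
Reversing it on gqojs: g−4=c, q−5=l, o−6=i, j−7=c, s−8=k.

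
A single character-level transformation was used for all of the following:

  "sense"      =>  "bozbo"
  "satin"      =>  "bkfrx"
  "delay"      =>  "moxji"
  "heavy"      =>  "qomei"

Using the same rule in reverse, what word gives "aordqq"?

Shifts by position in sense: pos 0: s→b (+9), pos 1: e→o (+10), pos 2: n→z (+12), pos 3: s→b (+9), pos 4: e→o (+10) — repeating every 3. It's a Vigenère-style cipher with numeric key [9,10,12]: position i shifts by key[i mod 3].
Reversing it on aordqq: a−9=r, o−10=e, r−12=f, d−9=u, q−10=g, q−12=e.

refuge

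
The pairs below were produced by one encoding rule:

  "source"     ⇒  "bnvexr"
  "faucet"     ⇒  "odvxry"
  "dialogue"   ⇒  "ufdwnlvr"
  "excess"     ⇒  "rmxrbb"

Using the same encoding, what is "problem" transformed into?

kenawrt

s(18)→b(1) and o(14)→n(13) fit y≡23x+3 (mod 26); the inverse of 23 mod 26 is 17. Each letter's alphabet position (a=0..z=25) is mapped through 23·x+3 mod 26 — an affine cipher.
Applying it to problem: p(15)→23·15+3≡10=k; r(17)→23·17+3≡4=e; o(14)→23·14+3≡13=n; b(1)→23·1+3≡0=a; l(11)→23·11+3≡22=w; e(4)→23·4+3≡17=r; m(12)→23·12+3≡19=t (all mod 26).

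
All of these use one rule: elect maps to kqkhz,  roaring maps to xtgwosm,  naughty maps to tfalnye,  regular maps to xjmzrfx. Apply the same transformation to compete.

itsukyk

Shifts by position in elect: pos 0: e→k (+6), pos 1: l→q (+5), pos 2: e→k (+6), pos 3: c→h (+5) — repeating every 2. It's a Vigenère-style cipher with numeric key [6,5]: position i shifts by key[i mod 2].
Applying it to compete: c+6=i, o+5=t, m+6=s, p+5=u, e+6=k, t+5=y, e+6=k.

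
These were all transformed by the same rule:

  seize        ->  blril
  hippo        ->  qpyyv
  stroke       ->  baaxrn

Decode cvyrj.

topic

Shifts by position in seize: pos 0: s→b (+9), pos 1: e→l (+7), pos 2: i→r (+9), pos 3: z→i (+9), pos 4: e→l (+7) — repeating every 3. The shifts repeat in a cycle of length 3: positions 0,1,… shift by +9, +7, +9, then the pattern repeats.
Reversing it on cvyrj: c−9=t, v−7=o, y−9=p, r−9=i, j−7=c.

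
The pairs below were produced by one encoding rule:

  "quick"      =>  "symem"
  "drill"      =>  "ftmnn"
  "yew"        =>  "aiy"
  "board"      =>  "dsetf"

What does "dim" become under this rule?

fmo

The rule splits by letter class: vowels +4, consonants +2.
Applying it to dim: d(cons)+2=f, i(vowel)+4=m, m(cons)+2=o.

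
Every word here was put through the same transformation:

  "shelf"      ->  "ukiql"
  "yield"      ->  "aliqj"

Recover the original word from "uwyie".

The shift increases by 1 at each position, starting from +2: 2, 3, 4, ….
Reversing it on uwyie: u−2=s, w−3=t, y−4=u, i−5=d, e−6=y.

study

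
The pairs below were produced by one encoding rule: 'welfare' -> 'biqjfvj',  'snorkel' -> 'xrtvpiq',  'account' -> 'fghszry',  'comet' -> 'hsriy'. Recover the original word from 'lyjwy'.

It's a Vigenère-style cipher with numeric key [5,4]: position i shifts by key[i mod 2].
Undoing it on lyjwy: l−5=g, y−4=u, j−5=e, w−4=s, y−5=t.

guest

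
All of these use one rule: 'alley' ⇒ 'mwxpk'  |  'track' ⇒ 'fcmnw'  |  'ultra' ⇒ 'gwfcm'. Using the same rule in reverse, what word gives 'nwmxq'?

Shifts by position in alley: pos 0: a→m (+12), pos 1: l→w (+11), pos 2: l→x (+12), pos 3: e→p (+11) — repeating every 2. The shifts repeat in a cycle of length 2: positions 0,1,… shift by +12, +11, then the pattern repeats.
Decoding nwmxq: n−12=b, w−11=l, m−12=a, x−11=m, q−12=e.

blame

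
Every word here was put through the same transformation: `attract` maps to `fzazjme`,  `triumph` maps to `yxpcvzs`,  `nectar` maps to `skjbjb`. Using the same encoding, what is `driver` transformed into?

ixpdnb

Letter i (0-indexed) is shifted by i+5, so successive shifts are 5, 6, 7, ….
Applying it to driver: d+5=i, r+6=x, i+7=p, v+8=d, e+9=n, r+10=b.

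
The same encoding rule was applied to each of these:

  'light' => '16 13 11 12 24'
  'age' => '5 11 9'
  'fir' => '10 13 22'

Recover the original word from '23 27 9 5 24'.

Letters become their 1-based position plus 4 (so a→5, b→6, …).
Undoing it on 23 27 9 5 24: 23→(23−4)÷1=19=s, 27→(27−4)÷1=23=w, 9→(9−4)÷1=5=e, 5→(5−4)÷1=1=a, 24→(24−4)÷1=20=t.

sweat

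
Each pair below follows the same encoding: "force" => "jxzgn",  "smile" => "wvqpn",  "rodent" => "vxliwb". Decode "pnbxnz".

Shifts by position in force: pos 0: f→j (+4), pos 1: o→x (+9), pos 2: r→z (+8), pos 3: c→g (+4), pos 4: e→n (+9) — repeating every 3. The shifts repeat in a cycle of length 3: positions 0,1,… shift by +4, +9, +8, then the pattern repeats.
Reversing it on pnbxnz: p−4=l, n−9=e, b−8=t, x−4=t, n−9=e, z−8=r.

letter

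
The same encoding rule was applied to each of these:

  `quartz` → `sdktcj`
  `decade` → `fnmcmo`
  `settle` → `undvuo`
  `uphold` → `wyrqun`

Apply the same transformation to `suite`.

udsvn

Shifts by position in quartz: pos 0: q→s (+2), pos 1: u→d (+9), pos 2: a→k (+10), pos 3: r→t (+2), pos 4: t→c (+9), pos 5: z→j (+10) — repeating every 3. It's a Vigenère-style cipher with numeric key [2,9,10]: position i shifts by key[i mod 3].
On suite: s+2=u, u+9=d, i+10=s, t+2=v, e+9=n.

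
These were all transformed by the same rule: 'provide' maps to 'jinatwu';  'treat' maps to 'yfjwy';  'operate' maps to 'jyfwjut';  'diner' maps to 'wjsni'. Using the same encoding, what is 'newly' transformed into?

dqbjs

The word is reversed, then every letter is shifted forward by 5.
For newly: reverse → ylwen; then shift: y+5=d, l+5=q, w+5=b, e+5=j, n+5=s.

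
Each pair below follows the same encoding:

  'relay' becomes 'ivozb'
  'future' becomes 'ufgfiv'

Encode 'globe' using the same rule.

Each pair mirrors across the alphabet (r↔i, e↔v, l↔o): positions sum to 25. This is the alphabet-reversal cipher (Atbash): a becomes z, b becomes y, etc.
On globe: g↔t, l↔o, o↔l, b↔y, e↔v.

tolyv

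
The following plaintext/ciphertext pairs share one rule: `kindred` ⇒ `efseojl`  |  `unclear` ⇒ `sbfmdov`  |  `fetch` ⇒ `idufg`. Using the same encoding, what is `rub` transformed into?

The output letters match the input read backwards, each shifted +1: kindred reversed is derdnik. Two steps: reverse the string, then apply a Caesar shift of +1.
On rub: reverse → bur; then shift: b+1=c, u+1=v, r+1=s.

cvs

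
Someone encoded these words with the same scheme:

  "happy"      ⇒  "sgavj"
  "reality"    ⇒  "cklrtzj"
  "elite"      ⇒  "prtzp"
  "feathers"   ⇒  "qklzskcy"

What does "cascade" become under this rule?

ngdiljp

The shifts repeat in a cycle of length 2: positions 0,1,… shift by +11, +6, then the pattern repeats.
Applying it to cascade: c+11=n, a+6=g, s+11=d, c+6=i, a+11=l, d+6=j, e+11=p.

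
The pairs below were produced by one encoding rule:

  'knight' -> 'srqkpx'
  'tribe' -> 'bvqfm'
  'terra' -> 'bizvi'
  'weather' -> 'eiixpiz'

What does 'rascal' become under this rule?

It's a Vigenère-style cipher with numeric key [8,4]: position i shifts by key[i mod 2].
For rascal: r+8=z, a+4=e, s+8=a, c+4=g, a+8=i, l+4=p.

zeagip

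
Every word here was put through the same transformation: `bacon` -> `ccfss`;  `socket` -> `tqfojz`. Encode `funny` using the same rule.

In bacon: b→c is +1, a→c is +2, c→f is +3, o→s is +4 — the shift increases by 1 each position. Each letter shifts forward by (position + 1), i.e. 1, 2, 3, … — the shift grows by one for each successive letter.
For funny: f+1=g, u+2=w, n+3=q, n+4=r, y+5=d.

gwqrd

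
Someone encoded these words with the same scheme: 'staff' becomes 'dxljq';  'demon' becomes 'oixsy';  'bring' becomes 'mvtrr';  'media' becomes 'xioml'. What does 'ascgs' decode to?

porch

Shifts by position in staff: pos 0: s→d (+11), pos 1: t→x (+4), pos 2: a→l (+11), pos 3: f→j (+4) — repeating every 2. A repeating key of period 2 is used — shifts +11, +4 over and over.
Decoding ascgs: a−11=p, s−4=o, c−11=r, g−4=c, s−11=h.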